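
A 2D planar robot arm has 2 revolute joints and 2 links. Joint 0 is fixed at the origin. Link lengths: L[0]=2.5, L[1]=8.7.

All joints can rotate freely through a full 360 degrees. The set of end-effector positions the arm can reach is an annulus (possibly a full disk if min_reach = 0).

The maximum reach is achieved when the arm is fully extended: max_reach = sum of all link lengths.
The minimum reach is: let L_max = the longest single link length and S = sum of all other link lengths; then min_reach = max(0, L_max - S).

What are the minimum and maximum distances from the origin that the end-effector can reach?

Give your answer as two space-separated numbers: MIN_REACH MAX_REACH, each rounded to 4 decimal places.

Link lengths: [2.5, 8.7]
max_reach = 2.5 + 8.7 = 11.2
L_max = max([2.5, 8.7]) = 8.7
S (sum of others) = 11.2 - 8.7 = 2.5
min_reach = max(0, 8.7 - 2.5) = max(0, 6.2) = 6.2

Answer: 6.2000 11.2000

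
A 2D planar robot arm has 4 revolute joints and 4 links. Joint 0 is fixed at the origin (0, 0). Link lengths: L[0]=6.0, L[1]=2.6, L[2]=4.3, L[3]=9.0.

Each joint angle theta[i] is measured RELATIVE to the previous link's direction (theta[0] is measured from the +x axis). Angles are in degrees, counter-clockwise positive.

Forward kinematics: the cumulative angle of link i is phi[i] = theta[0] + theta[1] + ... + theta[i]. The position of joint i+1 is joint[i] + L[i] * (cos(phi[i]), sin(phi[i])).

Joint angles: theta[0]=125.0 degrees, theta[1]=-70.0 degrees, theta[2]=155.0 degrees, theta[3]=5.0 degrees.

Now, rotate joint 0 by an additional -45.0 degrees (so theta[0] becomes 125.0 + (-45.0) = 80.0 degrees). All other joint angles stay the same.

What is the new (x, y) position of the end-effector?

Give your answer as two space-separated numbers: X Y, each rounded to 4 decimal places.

Answer: -9.4144 9.0361

Derivation:
joint[0] = (0.0000, 0.0000)  (base)
link 0: phi[0] = 80 = 80 deg
  cos(80 deg) = 0.1736, sin(80 deg) = 0.9848
  joint[1] = (0.0000, 0.0000) + 6 * (0.1736, 0.9848) = (0.0000 + 1.0419, 0.0000 + 5.9088) = (1.0419, 5.9088)
link 1: phi[1] = 80 + -70 = 10 deg
  cos(10 deg) = 0.9848, sin(10 deg) = 0.1736
  joint[2] = (1.0419, 5.9088) + 2.6 * (0.9848, 0.1736) = (1.0419 + 2.5605, 5.9088 + 0.4515) = (3.6024, 6.3603)
link 2: phi[2] = 80 + -70 + 155 = 165 deg
  cos(165 deg) = -0.9659, sin(165 deg) = 0.2588
  joint[3] = (3.6024, 6.3603) + 4.3 * (-0.9659, 0.2588) = (3.6024 + -4.1535, 6.3603 + 1.1129) = (-0.5511, 7.4733)
link 3: phi[3] = 80 + -70 + 155 + 5 = 170 deg
  cos(170 deg) = -0.9848, sin(170 deg) = 0.1736
  joint[4] = (-0.5511, 7.4733) + 9 * (-0.9848, 0.1736) = (-0.5511 + -8.8633, 7.4733 + 1.5628) = (-9.4144, 9.0361)
End effector: (-9.4144, 9.0361)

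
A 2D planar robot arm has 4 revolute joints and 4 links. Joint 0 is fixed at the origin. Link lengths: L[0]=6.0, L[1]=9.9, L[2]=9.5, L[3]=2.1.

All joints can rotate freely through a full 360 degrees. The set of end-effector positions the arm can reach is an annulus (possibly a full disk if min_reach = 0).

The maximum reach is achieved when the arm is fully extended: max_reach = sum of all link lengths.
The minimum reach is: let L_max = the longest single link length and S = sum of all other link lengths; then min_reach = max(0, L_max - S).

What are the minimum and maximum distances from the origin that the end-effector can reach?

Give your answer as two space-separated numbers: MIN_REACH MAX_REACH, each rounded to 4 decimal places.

Link lengths: [6.0, 9.9, 9.5, 2.1]
max_reach = 6 + 9.9 + 9.5 + 2.1 = 27.5
L_max = max([6.0, 9.9, 9.5, 2.1]) = 9.9
S (sum of others) = 27.5 - 9.9 = 17.6
min_reach = max(0, 9.9 - 17.6) = max(0, -7.7) = 0

Answer: 0.0000 27.5000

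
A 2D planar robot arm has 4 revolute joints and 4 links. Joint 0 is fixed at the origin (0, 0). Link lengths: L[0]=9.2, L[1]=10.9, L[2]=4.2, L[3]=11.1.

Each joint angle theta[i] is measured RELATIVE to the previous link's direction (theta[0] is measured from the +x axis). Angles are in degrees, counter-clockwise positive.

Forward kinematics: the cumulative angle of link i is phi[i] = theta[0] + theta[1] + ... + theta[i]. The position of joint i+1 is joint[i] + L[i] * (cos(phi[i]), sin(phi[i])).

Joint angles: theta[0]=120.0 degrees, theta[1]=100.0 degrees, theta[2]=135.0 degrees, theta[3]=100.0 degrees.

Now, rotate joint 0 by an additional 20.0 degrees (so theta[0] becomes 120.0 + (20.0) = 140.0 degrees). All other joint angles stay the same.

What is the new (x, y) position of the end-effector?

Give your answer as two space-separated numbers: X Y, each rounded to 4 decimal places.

joint[0] = (0.0000, 0.0000)  (base)
link 0: phi[0] = 140 = 140 deg
  cos(140 deg) = -0.7660, sin(140 deg) = 0.6428
  joint[1] = (0.0000, 0.0000) + 9.2 * (-0.7660, 0.6428) = (0.0000 + -7.0476, 0.0000 + 5.9136) = (-7.0476, 5.9136)
link 1: phi[1] = 140 + 100 = 240 deg
  cos(240 deg) = -0.5000, sin(240 deg) = -0.8660
  joint[2] = (-7.0476, 5.9136) + 10.9 * (-0.5000, -0.8660) = (-7.0476 + -5.4500, 5.9136 + -9.4397) = (-12.4976, -3.5260)
link 2: phi[2] = 140 + 100 + 135 = 375 deg
  cos(375 deg) = 0.9659, sin(375 deg) = 0.2588
  joint[3] = (-12.4976, -3.5260) + 4.2 * (0.9659, 0.2588) = (-12.4976 + 4.0569, -3.5260 + 1.0870) = (-8.4407, -2.4390)
link 3: phi[3] = 140 + 100 + 135 + 100 = 475 deg
  cos(475 deg) = -0.4226, sin(475 deg) = 0.9063
  joint[4] = (-8.4407, -2.4390) + 11.1 * (-0.4226, 0.9063) = (-8.4407 + -4.6911, -2.4390 + 10.0600) = (-13.1318, 7.6210)
End effector: (-13.1318, 7.6210)

Answer: -13.1318 7.6210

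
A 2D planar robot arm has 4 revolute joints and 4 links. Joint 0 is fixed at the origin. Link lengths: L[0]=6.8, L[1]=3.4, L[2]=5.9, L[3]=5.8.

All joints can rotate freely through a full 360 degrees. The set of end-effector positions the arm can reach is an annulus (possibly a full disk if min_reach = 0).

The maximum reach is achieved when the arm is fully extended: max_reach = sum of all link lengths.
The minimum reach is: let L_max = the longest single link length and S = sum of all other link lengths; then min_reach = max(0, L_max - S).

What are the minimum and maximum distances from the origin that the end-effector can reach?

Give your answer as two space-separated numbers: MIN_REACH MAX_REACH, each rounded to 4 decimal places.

Link lengths: [6.8, 3.4, 5.9, 5.8]
max_reach = 6.8 + 3.4 + 5.9 + 5.8 = 21.9
L_max = max([6.8, 3.4, 5.9, 5.8]) = 6.8
S (sum of others) = 21.9 - 6.8 = 15.1
min_reach = max(0, 6.8 - 15.1) = max(0, -8.3) = 0

Answer: 0.0000 21.9000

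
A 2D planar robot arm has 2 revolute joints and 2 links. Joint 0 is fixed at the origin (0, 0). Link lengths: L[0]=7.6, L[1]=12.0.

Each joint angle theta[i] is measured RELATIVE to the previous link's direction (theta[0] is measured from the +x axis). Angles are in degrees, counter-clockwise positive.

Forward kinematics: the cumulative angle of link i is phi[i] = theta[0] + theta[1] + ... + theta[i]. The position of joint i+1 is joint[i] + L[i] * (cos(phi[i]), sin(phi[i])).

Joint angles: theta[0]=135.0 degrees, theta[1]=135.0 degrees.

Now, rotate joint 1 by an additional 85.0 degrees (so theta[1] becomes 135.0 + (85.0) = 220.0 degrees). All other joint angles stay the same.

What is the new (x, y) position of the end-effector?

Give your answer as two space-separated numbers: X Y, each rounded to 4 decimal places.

Answer: 6.5803 4.3281

Derivation:
joint[0] = (0.0000, 0.0000)  (base)
link 0: phi[0] = 135 = 135 deg
  cos(135 deg) = -0.7071, sin(135 deg) = 0.7071
  joint[1] = (0.0000, 0.0000) + 7.6 * (-0.7071, 0.7071) = (0.0000 + -5.3740, 0.0000 + 5.3740) = (-5.3740, 5.3740)
link 1: phi[1] = 135 + 220 = 355 deg
  cos(355 deg) = 0.9962, sin(355 deg) = -0.0872
  joint[2] = (-5.3740, 5.3740) + 12 * (0.9962, -0.0872) = (-5.3740 + 11.9543, 5.3740 + -1.0459) = (6.5803, 4.3281)
End effector: (6.5803, 4.3281)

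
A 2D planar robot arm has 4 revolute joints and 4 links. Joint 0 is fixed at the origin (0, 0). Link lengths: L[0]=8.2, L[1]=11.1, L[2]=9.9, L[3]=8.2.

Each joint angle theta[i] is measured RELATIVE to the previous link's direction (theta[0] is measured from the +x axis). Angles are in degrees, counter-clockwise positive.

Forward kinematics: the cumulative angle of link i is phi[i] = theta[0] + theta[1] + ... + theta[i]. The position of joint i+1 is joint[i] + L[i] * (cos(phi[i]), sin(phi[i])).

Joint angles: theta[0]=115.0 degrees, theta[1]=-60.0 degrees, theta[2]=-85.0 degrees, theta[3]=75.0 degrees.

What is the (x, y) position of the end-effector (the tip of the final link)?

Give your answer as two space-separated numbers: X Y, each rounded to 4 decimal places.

joint[0] = (0.0000, 0.0000)  (base)
link 0: phi[0] = 115 = 115 deg
  cos(115 deg) = -0.4226, sin(115 deg) = 0.9063
  joint[1] = (0.0000, 0.0000) + 8.2 * (-0.4226, 0.9063) = (0.0000 + -3.4655, 0.0000 + 7.4317) = (-3.4655, 7.4317)
link 1: phi[1] = 115 + -60 = 55 deg
  cos(55 deg) = 0.5736, sin(55 deg) = 0.8192
  joint[2] = (-3.4655, 7.4317) + 11.1 * (0.5736, 0.8192) = (-3.4655 + 6.3667, 7.4317 + 9.0926) = (2.9012, 16.5243)
link 2: phi[2] = 115 + -60 + -85 = -30 deg
  cos(-30 deg) = 0.8660, sin(-30 deg) = -0.5000
  joint[3] = (2.9012, 16.5243) + 9.9 * (0.8660, -0.5000) = (2.9012 + 8.5737, 16.5243 + -4.9500) = (11.4749, 11.5743)
link 3: phi[3] = 115 + -60 + -85 + 75 = 45 deg
  cos(45 deg) = 0.7071, sin(45 deg) = 0.7071
  joint[4] = (11.4749, 11.5743) + 8.2 * (0.7071, 0.7071) = (11.4749 + 5.7983, 11.5743 + 5.7983) = (17.2732, 17.3726)
End effector: (17.2732, 17.3726)

Answer: 17.2732 17.3726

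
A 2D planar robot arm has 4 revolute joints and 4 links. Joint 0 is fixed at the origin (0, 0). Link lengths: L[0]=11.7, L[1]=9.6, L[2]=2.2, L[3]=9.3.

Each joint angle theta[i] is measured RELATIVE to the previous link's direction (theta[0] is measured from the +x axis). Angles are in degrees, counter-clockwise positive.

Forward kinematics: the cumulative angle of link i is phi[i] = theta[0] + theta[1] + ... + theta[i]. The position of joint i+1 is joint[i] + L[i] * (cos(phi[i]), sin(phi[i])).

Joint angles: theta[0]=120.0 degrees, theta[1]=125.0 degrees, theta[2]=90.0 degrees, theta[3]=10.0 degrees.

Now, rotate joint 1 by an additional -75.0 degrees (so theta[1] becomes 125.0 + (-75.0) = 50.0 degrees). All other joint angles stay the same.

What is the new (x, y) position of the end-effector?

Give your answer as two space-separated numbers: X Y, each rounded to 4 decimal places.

joint[0] = (0.0000, 0.0000)  (base)
link 0: phi[0] = 120 = 120 deg
  cos(120 deg) = -0.5000, sin(120 deg) = 0.8660
  joint[1] = (0.0000, 0.0000) + 11.7 * (-0.5000, 0.8660) = (0.0000 + -5.8500, 0.0000 + 10.1325) = (-5.8500, 10.1325)
link 1: phi[1] = 120 + 50 = 170 deg
  cos(170 deg) = -0.9848, sin(170 deg) = 0.1736
  joint[2] = (-5.8500, 10.1325) + 9.6 * (-0.9848, 0.1736) = (-5.8500 + -9.4542, 10.1325 + 1.6670) = (-15.3042, 11.7995)
link 2: phi[2] = 120 + 50 + 90 = 260 deg
  cos(260 deg) = -0.1736, sin(260 deg) = -0.9848
  joint[3] = (-15.3042, 11.7995) + 2.2 * (-0.1736, -0.9848) = (-15.3042 + -0.3820, 11.7995 + -2.1666) = (-15.6862, 9.6329)
link 3: phi[3] = 120 + 50 + 90 + 10 = 270 deg
  cos(270 deg) = -0.0000, sin(270 deg) = -1.0000
  joint[4] = (-15.6862, 9.6329) + 9.3 * (-0.0000, -1.0000) = (-15.6862 + -0.0000, 9.6329 + -9.3000) = (-15.6862, 0.3329)
End effector: (-15.6862, 0.3329)

Answer: -15.6862 0.3329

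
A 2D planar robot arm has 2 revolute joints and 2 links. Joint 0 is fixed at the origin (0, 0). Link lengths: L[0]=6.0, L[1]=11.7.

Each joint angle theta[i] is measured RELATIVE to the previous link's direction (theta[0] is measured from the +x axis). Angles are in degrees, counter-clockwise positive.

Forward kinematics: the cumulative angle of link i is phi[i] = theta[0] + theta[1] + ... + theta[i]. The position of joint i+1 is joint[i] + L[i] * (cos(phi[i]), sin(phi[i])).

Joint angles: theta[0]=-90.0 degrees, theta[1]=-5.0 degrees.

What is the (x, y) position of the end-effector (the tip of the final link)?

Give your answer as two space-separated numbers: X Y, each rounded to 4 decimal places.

joint[0] = (0.0000, 0.0000)  (base)
link 0: phi[0] = -90 = -90 deg
  cos(-90 deg) = 0.0000, sin(-90 deg) = -1.0000
  joint[1] = (0.0000, 0.0000) + 6 * (0.0000, -1.0000) = (0.0000 + 0.0000, 0.0000 + -6.0000) = (0.0000, -6.0000)
link 1: phi[1] = -90 + -5 = -95 deg
  cos(-95 deg) = -0.0872, sin(-95 deg) = -0.9962
  joint[2] = (0.0000, -6.0000) + 11.7 * (-0.0872, -0.9962) = (0.0000 + -1.0197, -6.0000 + -11.6555) = (-1.0197, -17.6555)
End effector: (-1.0197, -17.6555)

Answer: -1.0197 -17.6555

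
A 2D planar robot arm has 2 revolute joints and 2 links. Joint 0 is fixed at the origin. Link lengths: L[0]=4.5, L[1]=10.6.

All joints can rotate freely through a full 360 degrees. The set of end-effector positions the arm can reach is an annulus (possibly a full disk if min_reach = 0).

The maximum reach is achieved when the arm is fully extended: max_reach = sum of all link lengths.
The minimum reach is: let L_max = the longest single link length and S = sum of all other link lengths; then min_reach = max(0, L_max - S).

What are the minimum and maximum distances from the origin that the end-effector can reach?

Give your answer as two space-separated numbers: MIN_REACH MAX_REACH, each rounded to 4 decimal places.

Link lengths: [4.5, 10.6]
max_reach = 4.5 + 10.6 = 15.1
L_max = max([4.5, 10.6]) = 10.6
S (sum of others) = 15.1 - 10.6 = 4.5
min_reach = max(0, 10.6 - 4.5) = max(0, 6.1) = 6.1

Answer: 6.1000 15.1000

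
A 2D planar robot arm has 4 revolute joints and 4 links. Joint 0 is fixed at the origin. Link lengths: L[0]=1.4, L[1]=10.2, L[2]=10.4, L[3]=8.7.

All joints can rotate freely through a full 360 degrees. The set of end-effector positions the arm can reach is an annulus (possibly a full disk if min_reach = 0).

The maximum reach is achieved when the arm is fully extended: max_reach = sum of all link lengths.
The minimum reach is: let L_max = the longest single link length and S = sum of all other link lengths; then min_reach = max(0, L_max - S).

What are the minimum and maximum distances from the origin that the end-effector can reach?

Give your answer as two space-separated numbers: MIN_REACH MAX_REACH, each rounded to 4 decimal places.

Link lengths: [1.4, 10.2, 10.4, 8.7]
max_reach = 1.4 + 10.2 + 10.4 + 8.7 = 30.7
L_max = max([1.4, 10.2, 10.4, 8.7]) = 10.4
S (sum of others) = 30.7 - 10.4 = 20.3
min_reach = max(0, 10.4 - 20.3) = max(0, -9.9) = 0

Answer: 0.0000 30.7000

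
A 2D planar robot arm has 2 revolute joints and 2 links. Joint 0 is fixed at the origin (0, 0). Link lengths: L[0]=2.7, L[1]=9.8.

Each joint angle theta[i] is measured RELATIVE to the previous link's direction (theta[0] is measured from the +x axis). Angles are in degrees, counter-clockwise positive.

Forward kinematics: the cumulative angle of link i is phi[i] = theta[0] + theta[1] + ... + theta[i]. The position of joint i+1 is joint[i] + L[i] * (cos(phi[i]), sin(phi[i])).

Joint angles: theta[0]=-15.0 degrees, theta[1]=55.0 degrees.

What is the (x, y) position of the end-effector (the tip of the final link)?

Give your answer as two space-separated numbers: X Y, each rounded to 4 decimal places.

Answer: 10.1152 5.6005

Derivation:
joint[0] = (0.0000, 0.0000)  (base)
link 0: phi[0] = -15 = -15 deg
  cos(-15 deg) = 0.9659, sin(-15 deg) = -0.2588
  joint[1] = (0.0000, 0.0000) + 2.7 * (0.9659, -0.2588) = (0.0000 + 2.6080, 0.0000 + -0.6988) = (2.6080, -0.6988)
link 1: phi[1] = -15 + 55 = 40 deg
  cos(40 deg) = 0.7660, sin(40 deg) = 0.6428
  joint[2] = (2.6080, -0.6988) + 9.8 * (0.7660, 0.6428) = (2.6080 + 7.5072, -0.6988 + 6.2993) = (10.1152, 5.6005)
End effector: (10.1152, 5.6005)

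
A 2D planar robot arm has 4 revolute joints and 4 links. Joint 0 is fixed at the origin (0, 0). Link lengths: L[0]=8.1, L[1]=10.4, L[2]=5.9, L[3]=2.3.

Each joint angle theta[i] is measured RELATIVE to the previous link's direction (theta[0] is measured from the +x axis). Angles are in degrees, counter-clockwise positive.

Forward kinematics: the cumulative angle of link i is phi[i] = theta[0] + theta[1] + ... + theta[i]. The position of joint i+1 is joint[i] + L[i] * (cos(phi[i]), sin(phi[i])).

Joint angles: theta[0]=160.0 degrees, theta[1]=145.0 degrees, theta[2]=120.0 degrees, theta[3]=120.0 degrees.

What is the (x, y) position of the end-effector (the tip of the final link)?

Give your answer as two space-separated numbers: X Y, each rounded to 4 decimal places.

Answer: -1.4441 -0.6021

Derivation:
joint[0] = (0.0000, 0.0000)  (base)
link 0: phi[0] = 160 = 160 deg
  cos(160 deg) = -0.9397, sin(160 deg) = 0.3420
  joint[1] = (0.0000, 0.0000) + 8.1 * (-0.9397, 0.3420) = (0.0000 + -7.6115, 0.0000 + 2.7704) = (-7.6115, 2.7704)
link 1: phi[1] = 160 + 145 = 305 deg
  cos(305 deg) = 0.5736, sin(305 deg) = -0.8192
  joint[2] = (-7.6115, 2.7704) + 10.4 * (0.5736, -0.8192) = (-7.6115 + 5.9652, 2.7704 + -8.5192) = (-1.6463, -5.7488)
link 2: phi[2] = 160 + 145 + 120 = 425 deg
  cos(425 deg) = 0.4226, sin(425 deg) = 0.9063
  joint[3] = (-1.6463, -5.7488) + 5.9 * (0.4226, 0.9063) = (-1.6463 + 2.4934, -5.7488 + 5.3472) = (0.8471, -0.4016)
link 3: phi[3] = 160 + 145 + 120 + 120 = 545 deg
  cos(545 deg) = -0.9962, sin(545 deg) = -0.0872
  joint[4] = (0.8471, -0.4016) + 2.3 * (-0.9962, -0.0872) = (0.8471 + -2.2912, -0.4016 + -0.2005) = (-1.4441, -0.6021)
End effector: (-1.4441, -0.6021)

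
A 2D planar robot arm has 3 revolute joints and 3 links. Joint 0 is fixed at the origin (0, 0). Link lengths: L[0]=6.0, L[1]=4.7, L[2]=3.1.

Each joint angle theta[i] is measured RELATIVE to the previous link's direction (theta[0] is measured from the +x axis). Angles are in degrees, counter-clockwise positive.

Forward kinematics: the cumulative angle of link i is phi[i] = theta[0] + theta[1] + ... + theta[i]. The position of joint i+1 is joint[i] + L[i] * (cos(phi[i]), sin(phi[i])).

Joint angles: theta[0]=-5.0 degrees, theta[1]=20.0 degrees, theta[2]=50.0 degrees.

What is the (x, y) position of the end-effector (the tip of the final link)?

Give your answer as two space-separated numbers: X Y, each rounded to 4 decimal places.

Answer: 11.8271 3.5031

Derivation:
joint[0] = (0.0000, 0.0000)  (base)
link 0: phi[0] = -5 = -5 deg
  cos(-5 deg) = 0.9962, sin(-5 deg) = -0.0872
  joint[1] = (0.0000, 0.0000) + 6 * (0.9962, -0.0872) = (0.0000 + 5.9772, 0.0000 + -0.5229) = (5.9772, -0.5229)
link 1: phi[1] = -5 + 20 = 15 deg
  cos(15 deg) = 0.9659, sin(15 deg) = 0.2588
  joint[2] = (5.9772, -0.5229) + 4.7 * (0.9659, 0.2588) = (5.9772 + 4.5399, -0.5229 + 1.2164) = (10.5170, 0.6935)
link 2: phi[2] = -5 + 20 + 50 = 65 deg
  cos(65 deg) = 0.4226, sin(65 deg) = 0.9063
  joint[3] = (10.5170, 0.6935) + 3.1 * (0.4226, 0.9063) = (10.5170 + 1.3101, 0.6935 + 2.8096) = (11.8271, 3.5031)
End effector: (11.8271, 3.5031)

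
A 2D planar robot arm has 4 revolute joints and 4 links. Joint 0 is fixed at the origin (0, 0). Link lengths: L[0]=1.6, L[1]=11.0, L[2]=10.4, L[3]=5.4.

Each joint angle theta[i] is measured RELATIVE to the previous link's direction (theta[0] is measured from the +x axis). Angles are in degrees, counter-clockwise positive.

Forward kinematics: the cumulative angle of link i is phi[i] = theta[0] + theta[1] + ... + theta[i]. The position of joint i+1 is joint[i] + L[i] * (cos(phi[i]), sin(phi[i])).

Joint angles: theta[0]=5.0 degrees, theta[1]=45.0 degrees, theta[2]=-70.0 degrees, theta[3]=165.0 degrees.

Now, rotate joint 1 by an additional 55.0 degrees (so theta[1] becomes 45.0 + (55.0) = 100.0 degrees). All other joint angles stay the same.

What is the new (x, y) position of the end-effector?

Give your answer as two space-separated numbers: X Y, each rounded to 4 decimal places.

joint[0] = (0.0000, 0.0000)  (base)
link 0: phi[0] = 5 = 5 deg
  cos(5 deg) = 0.9962, sin(5 deg) = 0.0872
  joint[1] = (0.0000, 0.0000) + 1.6 * (0.9962, 0.0872) = (0.0000 + 1.5939, 0.0000 + 0.1394) = (1.5939, 0.1394)
link 1: phi[1] = 5 + 100 = 105 deg
  cos(105 deg) = -0.2588, sin(105 deg) = 0.9659
  joint[2] = (1.5939, 0.1394) + 11 * (-0.2588, 0.9659) = (1.5939 + -2.8470, 0.1394 + 10.6252) = (-1.2531, 10.7646)
link 2: phi[2] = 5 + 100 + -70 = 35 deg
  cos(35 deg) = 0.8192, sin(35 deg) = 0.5736
  joint[3] = (-1.2531, 10.7646) + 10.4 * (0.8192, 0.5736) = (-1.2531 + 8.5192, 10.7646 + 5.9652) = (7.2661, 16.7298)
link 3: phi[3] = 5 + 100 + -70 + 165 = 200 deg
  cos(200 deg) = -0.9397, sin(200 deg) = -0.3420
  joint[4] = (7.2661, 16.7298) + 5.4 * (-0.9397, -0.3420) = (7.2661 + -5.0743, 16.7298 + -1.8469) = (2.1917, 14.8829)
End effector: (2.1917, 14.8829)

Answer: 2.1917 14.8829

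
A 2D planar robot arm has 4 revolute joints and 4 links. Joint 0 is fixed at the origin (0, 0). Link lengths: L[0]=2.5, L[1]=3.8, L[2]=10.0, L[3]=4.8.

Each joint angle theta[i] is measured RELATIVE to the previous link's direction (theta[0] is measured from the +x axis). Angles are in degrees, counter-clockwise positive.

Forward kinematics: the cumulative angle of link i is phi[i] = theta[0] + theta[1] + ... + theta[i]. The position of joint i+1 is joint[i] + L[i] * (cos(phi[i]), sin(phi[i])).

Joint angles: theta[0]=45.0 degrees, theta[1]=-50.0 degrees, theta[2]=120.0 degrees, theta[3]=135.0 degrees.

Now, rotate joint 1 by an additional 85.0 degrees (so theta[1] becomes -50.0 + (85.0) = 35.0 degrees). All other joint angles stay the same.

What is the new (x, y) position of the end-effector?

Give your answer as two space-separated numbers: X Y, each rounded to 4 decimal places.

joint[0] = (0.0000, 0.0000)  (base)
link 0: phi[0] = 45 = 45 deg
  cos(45 deg) = 0.7071, sin(45 deg) = 0.7071
  joint[1] = (0.0000, 0.0000) + 2.5 * (0.7071, 0.7071) = (0.0000 + 1.7678, 0.0000 + 1.7678) = (1.7678, 1.7678)
link 1: phi[1] = 45 + 35 = 80 deg
  cos(80 deg) = 0.1736, sin(80 deg) = 0.9848
  joint[2] = (1.7678, 1.7678) + 3.8 * (0.1736, 0.9848) = (1.7678 + 0.6599, 1.7678 + 3.7423) = (2.4276, 5.5100)
link 2: phi[2] = 45 + 35 + 120 = 200 deg
  cos(200 deg) = -0.9397, sin(200 deg) = -0.3420
  joint[3] = (2.4276, 5.5100) + 10 * (-0.9397, -0.3420) = (2.4276 + -9.3969, 5.5100 + -3.4202) = (-6.9693, 2.0898)
link 3: phi[3] = 45 + 35 + 120 + 135 = 335 deg
  cos(335 deg) = 0.9063, sin(335 deg) = -0.4226
  joint[4] = (-6.9693, 2.0898) + 4.8 * (0.9063, -0.4226) = (-6.9693 + 4.3503, 2.0898 + -2.0286) = (-2.6190, 0.0613)
End effector: (-2.6190, 0.0613)

Answer: -2.6190 0.0613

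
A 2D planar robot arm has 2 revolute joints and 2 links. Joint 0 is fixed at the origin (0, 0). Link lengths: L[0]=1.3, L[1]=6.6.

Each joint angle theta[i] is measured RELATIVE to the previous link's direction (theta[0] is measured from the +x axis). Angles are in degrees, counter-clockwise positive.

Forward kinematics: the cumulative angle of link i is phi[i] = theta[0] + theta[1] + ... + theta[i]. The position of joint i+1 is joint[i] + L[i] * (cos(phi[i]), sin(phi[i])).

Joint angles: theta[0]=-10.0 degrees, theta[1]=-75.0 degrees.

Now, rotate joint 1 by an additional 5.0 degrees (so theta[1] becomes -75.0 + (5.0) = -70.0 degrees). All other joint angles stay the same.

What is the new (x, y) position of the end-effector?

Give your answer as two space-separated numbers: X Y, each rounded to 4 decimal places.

joint[0] = (0.0000, 0.0000)  (base)
link 0: phi[0] = -10 = -10 deg
  cos(-10 deg) = 0.9848, sin(-10 deg) = -0.1736
  joint[1] = (0.0000, 0.0000) + 1.3 * (0.9848, -0.1736) = (0.0000 + 1.2803, 0.0000 + -0.2257) = (1.2803, -0.2257)
link 1: phi[1] = -10 + -70 = -80 deg
  cos(-80 deg) = 0.1736, sin(-80 deg) = -0.9848
  joint[2] = (1.2803, -0.2257) + 6.6 * (0.1736, -0.9848) = (1.2803 + 1.1461, -0.2257 + -6.4997) = (2.4263, -6.7255)
End effector: (2.4263, -6.7255)

Answer: 2.4263 -6.7255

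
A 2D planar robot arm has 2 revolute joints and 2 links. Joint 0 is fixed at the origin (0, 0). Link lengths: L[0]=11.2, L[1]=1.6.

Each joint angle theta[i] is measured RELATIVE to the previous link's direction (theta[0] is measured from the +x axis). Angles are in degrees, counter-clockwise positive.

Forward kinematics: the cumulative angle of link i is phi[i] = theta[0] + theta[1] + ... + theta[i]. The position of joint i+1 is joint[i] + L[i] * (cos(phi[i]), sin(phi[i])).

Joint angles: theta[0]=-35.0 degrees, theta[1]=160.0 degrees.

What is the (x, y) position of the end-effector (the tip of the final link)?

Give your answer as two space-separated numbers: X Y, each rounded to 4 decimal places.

joint[0] = (0.0000, 0.0000)  (base)
link 0: phi[0] = -35 = -35 deg
  cos(-35 deg) = 0.8192, sin(-35 deg) = -0.5736
  joint[1] = (0.0000, 0.0000) + 11.2 * (0.8192, -0.5736) = (0.0000 + 9.1745, 0.0000 + -6.4241) = (9.1745, -6.4241)
link 1: phi[1] = -35 + 160 = 125 deg
  cos(125 deg) = -0.5736, sin(125 deg) = 0.8192
  joint[2] = (9.1745, -6.4241) + 1.6 * (-0.5736, 0.8192) = (9.1745 + -0.9177, -6.4241 + 1.3106) = (8.2568, -5.1134)
End effector: (8.2568, -5.1134)

Answer: 8.2568 -5.1134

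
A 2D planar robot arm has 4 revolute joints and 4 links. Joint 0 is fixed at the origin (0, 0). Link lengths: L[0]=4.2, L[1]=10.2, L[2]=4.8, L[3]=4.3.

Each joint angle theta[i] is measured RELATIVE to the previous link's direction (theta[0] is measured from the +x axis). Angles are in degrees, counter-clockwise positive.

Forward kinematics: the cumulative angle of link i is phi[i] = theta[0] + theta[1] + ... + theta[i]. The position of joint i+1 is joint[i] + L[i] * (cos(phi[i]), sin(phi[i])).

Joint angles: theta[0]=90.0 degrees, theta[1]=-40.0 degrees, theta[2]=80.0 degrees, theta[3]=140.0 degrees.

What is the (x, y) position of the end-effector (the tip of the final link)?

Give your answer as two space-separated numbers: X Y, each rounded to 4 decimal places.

Answer: 3.4711 11.3907

Derivation:
joint[0] = (0.0000, 0.0000)  (base)
link 0: phi[0] = 90 = 90 deg
  cos(90 deg) = 0.0000, sin(90 deg) = 1.0000
  joint[1] = (0.0000, 0.0000) + 4.2 * (0.0000, 1.0000) = (0.0000 + 0.0000, 0.0000 + 4.2000) = (0.0000, 4.2000)
link 1: phi[1] = 90 + -40 = 50 deg
  cos(50 deg) = 0.6428, sin(50 deg) = 0.7660
  joint[2] = (0.0000, 4.2000) + 10.2 * (0.6428, 0.7660) = (0.0000 + 6.5564, 4.2000 + 7.8137) = (6.5564, 12.0137)
link 2: phi[2] = 90 + -40 + 80 = 130 deg
  cos(130 deg) = -0.6428, sin(130 deg) = 0.7660
  joint[3] = (6.5564, 12.0137) + 4.8 * (-0.6428, 0.7660) = (6.5564 + -3.0854, 12.0137 + 3.6770) = (3.4711, 15.6907)
link 3: phi[3] = 90 + -40 + 80 + 140 = 270 deg
  cos(270 deg) = -0.0000, sin(270 deg) = -1.0000
  joint[4] = (3.4711, 15.6907) + 4.3 * (-0.0000, -1.0000) = (3.4711 + -0.0000, 15.6907 + -4.3000) = (3.4711, 11.3907)
End effector: (3.4711, 11.3907)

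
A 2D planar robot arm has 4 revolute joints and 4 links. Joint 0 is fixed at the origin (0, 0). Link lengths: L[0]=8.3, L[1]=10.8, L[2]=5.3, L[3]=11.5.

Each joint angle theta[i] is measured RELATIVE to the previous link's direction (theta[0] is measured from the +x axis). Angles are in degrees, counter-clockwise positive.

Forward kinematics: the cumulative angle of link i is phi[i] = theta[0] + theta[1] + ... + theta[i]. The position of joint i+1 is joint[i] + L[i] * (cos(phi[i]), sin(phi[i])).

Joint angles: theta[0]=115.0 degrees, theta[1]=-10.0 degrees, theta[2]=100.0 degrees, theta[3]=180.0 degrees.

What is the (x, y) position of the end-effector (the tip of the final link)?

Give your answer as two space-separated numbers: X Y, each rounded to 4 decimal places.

joint[0] = (0.0000, 0.0000)  (base)
link 0: phi[0] = 115 = 115 deg
  cos(115 deg) = -0.4226, sin(115 deg) = 0.9063
  joint[1] = (0.0000, 0.0000) + 8.3 * (-0.4226, 0.9063) = (0.0000 + -3.5077, 0.0000 + 7.5224) = (-3.5077, 7.5224)
link 1: phi[1] = 115 + -10 = 105 deg
  cos(105 deg) = -0.2588, sin(105 deg) = 0.9659
  joint[2] = (-3.5077, 7.5224) + 10.8 * (-0.2588, 0.9659) = (-3.5077 + -2.7952, 7.5224 + 10.4320) = (-6.3030, 17.9544)
link 2: phi[2] = 115 + -10 + 100 = 205 deg
  cos(205 deg) = -0.9063, sin(205 deg) = -0.4226
  joint[3] = (-6.3030, 17.9544) + 5.3 * (-0.9063, -0.4226) = (-6.3030 + -4.8034, 17.9544 + -2.2399) = (-11.1064, 15.7145)
link 3: phi[3] = 115 + -10 + 100 + 180 = 385 deg
  cos(385 deg) = 0.9063, sin(385 deg) = 0.4226
  joint[4] = (-11.1064, 15.7145) + 11.5 * (0.9063, 0.4226) = (-11.1064 + 10.4225, 15.7145 + 4.8601) = (-0.6839, 20.5746)
End effector: (-0.6839, 20.5746)

Answer: -0.6839 20.5746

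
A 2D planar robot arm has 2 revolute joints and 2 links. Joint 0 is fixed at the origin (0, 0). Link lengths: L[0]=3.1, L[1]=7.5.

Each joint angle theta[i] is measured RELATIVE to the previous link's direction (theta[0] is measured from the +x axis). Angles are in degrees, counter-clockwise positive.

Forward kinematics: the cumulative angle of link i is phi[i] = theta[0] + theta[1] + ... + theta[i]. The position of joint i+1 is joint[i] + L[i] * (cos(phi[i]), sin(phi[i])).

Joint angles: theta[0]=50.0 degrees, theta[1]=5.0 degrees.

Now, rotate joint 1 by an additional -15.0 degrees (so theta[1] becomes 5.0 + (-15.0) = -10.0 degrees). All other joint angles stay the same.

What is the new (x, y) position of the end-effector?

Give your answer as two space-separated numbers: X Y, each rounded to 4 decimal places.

joint[0] = (0.0000, 0.0000)  (base)
link 0: phi[0] = 50 = 50 deg
  cos(50 deg) = 0.6428, sin(50 deg) = 0.7660
  joint[1] = (0.0000, 0.0000) + 3.1 * (0.6428, 0.7660) = (0.0000 + 1.9926, 0.0000 + 2.3747) = (1.9926, 2.3747)
link 1: phi[1] = 50 + -10 = 40 deg
  cos(40 deg) = 0.7660, sin(40 deg) = 0.6428
  joint[2] = (1.9926, 2.3747) + 7.5 * (0.7660, 0.6428) = (1.9926 + 5.7453, 2.3747 + 4.8209) = (7.7380, 7.1956)
End effector: (7.7380, 7.1956)

Answer: 7.7380 7.1956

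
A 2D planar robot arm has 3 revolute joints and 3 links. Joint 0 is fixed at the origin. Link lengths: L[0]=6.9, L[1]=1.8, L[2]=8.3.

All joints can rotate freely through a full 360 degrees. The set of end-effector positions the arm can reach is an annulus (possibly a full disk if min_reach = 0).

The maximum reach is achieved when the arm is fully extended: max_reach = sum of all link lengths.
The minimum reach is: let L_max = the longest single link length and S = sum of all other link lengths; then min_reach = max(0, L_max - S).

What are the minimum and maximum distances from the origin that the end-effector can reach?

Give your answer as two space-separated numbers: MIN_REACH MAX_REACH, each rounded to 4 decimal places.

Answer: 0.0000 17.0000

Derivation:
Link lengths: [6.9, 1.8, 8.3]
max_reach = 6.9 + 1.8 + 8.3 = 17
L_max = max([6.9, 1.8, 8.3]) = 8.3
S (sum of others) = 17 - 8.3 = 8.7
min_reach = max(0, 8.3 - 8.7) = max(0, -0.4) = 0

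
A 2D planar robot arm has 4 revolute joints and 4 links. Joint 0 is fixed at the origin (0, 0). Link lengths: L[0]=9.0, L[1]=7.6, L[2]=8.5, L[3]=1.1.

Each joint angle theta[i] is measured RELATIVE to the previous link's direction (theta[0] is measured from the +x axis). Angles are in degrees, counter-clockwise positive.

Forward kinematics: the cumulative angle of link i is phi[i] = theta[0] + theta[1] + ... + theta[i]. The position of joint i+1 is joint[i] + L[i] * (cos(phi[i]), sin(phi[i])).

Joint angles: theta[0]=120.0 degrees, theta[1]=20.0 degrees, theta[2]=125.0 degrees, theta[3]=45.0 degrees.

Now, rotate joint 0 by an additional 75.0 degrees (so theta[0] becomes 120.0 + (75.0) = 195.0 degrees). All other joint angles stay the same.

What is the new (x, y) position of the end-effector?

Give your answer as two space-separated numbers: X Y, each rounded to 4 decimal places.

joint[0] = (0.0000, 0.0000)  (base)
link 0: phi[0] = 195 = 195 deg
  cos(195 deg) = -0.9659, sin(195 deg) = -0.2588
  joint[1] = (0.0000, 0.0000) + 9 * (-0.9659, -0.2588) = (0.0000 + -8.6933, 0.0000 + -2.3294) = (-8.6933, -2.3294)
link 1: phi[1] = 195 + 20 = 215 deg
  cos(215 deg) = -0.8192, sin(215 deg) = -0.5736
  joint[2] = (-8.6933, -2.3294) + 7.6 * (-0.8192, -0.5736) = (-8.6933 + -6.2256, -2.3294 + -4.3592) = (-14.9189, -6.6886)
link 2: phi[2] = 195 + 20 + 125 = 340 deg
  cos(340 deg) = 0.9397, sin(340 deg) = -0.3420
  joint[3] = (-14.9189, -6.6886) + 8.5 * (0.9397, -0.3420) = (-14.9189 + 7.9874, -6.6886 + -2.9072) = (-6.9315, -9.5957)
link 3: phi[3] = 195 + 20 + 125 + 45 = 385 deg
  cos(385 deg) = 0.9063, sin(385 deg) = 0.4226
  joint[4] = (-6.9315, -9.5957) + 1.1 * (0.9063, 0.4226) = (-6.9315 + 0.9969, -9.5957 + 0.4649) = (-5.9346, -9.1308)
End effector: (-5.9346, -9.1308)

Answer: -5.9346 -9.1308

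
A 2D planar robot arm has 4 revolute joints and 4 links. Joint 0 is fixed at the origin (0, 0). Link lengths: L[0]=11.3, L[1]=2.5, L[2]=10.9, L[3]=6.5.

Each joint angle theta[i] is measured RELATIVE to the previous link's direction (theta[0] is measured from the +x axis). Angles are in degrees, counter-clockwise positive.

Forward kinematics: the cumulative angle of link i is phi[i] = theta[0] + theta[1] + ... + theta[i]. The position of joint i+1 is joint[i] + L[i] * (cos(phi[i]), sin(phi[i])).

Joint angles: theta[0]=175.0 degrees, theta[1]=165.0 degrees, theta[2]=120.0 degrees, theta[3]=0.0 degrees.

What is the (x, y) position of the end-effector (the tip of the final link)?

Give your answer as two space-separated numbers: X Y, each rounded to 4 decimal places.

joint[0] = (0.0000, 0.0000)  (base)
link 0: phi[0] = 175 = 175 deg
  cos(175 deg) = -0.9962, sin(175 deg) = 0.0872
  joint[1] = (0.0000, 0.0000) + 11.3 * (-0.9962, 0.0872) = (0.0000 + -11.2570, 0.0000 + 0.9849) = (-11.2570, 0.9849)
link 1: phi[1] = 175 + 165 = 340 deg
  cos(340 deg) = 0.9397, sin(340 deg) = -0.3420
  joint[2] = (-11.2570, 0.9849) + 2.5 * (0.9397, -0.3420) = (-11.2570 + 2.3492, 0.9849 + -0.8551) = (-8.9078, 0.1298)
link 2: phi[2] = 175 + 165 + 120 = 460 deg
  cos(460 deg) = -0.1736, sin(460 deg) = 0.9848
  joint[3] = (-8.9078, 0.1298) + 10.9 * (-0.1736, 0.9848) = (-8.9078 + -1.8928, 0.1298 + 10.7344) = (-10.8005, 10.8642)
link 3: phi[3] = 175 + 165 + 120 + 0 = 460 deg
  cos(460 deg) = -0.1736, sin(460 deg) = 0.9848
  joint[4] = (-10.8005, 10.8642) + 6.5 * (-0.1736, 0.9848) = (-10.8005 + -1.1287, 10.8642 + 6.4013) = (-11.9292, 17.2655)
End effector: (-11.9292, 17.2655)

Answer: -11.9292 17.2655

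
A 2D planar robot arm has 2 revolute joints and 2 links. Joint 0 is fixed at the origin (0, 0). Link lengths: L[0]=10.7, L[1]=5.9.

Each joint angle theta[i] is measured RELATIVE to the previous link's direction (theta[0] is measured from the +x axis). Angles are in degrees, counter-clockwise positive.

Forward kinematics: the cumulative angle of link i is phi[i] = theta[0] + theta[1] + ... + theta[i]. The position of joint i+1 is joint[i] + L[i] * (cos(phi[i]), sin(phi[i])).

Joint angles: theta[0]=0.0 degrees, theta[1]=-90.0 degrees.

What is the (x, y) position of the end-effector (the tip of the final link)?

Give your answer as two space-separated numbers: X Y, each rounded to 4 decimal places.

Answer: 10.7000 -5.9000

Derivation:
joint[0] = (0.0000, 0.0000)  (base)
link 0: phi[0] = 0 = 0 deg
  cos(0 deg) = 1.0000, sin(0 deg) = 0.0000
  joint[1] = (0.0000, 0.0000) + 10.7 * (1.0000, 0.0000) = (0.0000 + 10.7000, 0.0000 + 0.0000) = (10.7000, 0.0000)
link 1: phi[1] = 0 + -90 = -90 deg
  cos(-90 deg) = 0.0000, sin(-90 deg) = -1.0000
  joint[2] = (10.7000, 0.0000) + 5.9 * (0.0000, -1.0000) = (10.7000 + 0.0000, 0.0000 + -5.9000) = (10.7000, -5.9000)
End effector: (10.7000, -5.9000)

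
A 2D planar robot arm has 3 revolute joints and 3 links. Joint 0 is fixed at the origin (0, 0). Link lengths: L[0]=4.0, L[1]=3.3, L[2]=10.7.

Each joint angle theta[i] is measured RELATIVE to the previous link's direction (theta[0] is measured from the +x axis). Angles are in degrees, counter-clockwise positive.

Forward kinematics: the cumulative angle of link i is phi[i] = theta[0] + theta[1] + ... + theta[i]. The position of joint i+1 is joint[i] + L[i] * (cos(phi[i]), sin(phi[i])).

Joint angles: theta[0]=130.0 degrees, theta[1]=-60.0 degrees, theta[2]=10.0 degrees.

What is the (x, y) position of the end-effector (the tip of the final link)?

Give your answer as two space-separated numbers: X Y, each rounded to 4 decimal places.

joint[0] = (0.0000, 0.0000)  (base)
link 0: phi[0] = 130 = 130 deg
  cos(130 deg) = -0.6428, sin(130 deg) = 0.7660
  joint[1] = (0.0000, 0.0000) + 4 * (-0.6428, 0.7660) = (0.0000 + -2.5712, 0.0000 + 3.0642) = (-2.5712, 3.0642)
link 1: phi[1] = 130 + -60 = 70 deg
  cos(70 deg) = 0.3420, sin(70 deg) = 0.9397
  joint[2] = (-2.5712, 3.0642) + 3.3 * (0.3420, 0.9397) = (-2.5712 + 1.1287, 3.0642 + 3.1010) = (-1.4425, 6.1652)
link 2: phi[2] = 130 + -60 + 10 = 80 deg
  cos(80 deg) = 0.1736, sin(80 deg) = 0.9848
  joint[3] = (-1.4425, 6.1652) + 10.7 * (0.1736, 0.9848) = (-1.4425 + 1.8580, 6.1652 + 10.5374) = (0.4156, 16.7026)
End effector: (0.4156, 16.7026)

Answer: 0.4156 16.7026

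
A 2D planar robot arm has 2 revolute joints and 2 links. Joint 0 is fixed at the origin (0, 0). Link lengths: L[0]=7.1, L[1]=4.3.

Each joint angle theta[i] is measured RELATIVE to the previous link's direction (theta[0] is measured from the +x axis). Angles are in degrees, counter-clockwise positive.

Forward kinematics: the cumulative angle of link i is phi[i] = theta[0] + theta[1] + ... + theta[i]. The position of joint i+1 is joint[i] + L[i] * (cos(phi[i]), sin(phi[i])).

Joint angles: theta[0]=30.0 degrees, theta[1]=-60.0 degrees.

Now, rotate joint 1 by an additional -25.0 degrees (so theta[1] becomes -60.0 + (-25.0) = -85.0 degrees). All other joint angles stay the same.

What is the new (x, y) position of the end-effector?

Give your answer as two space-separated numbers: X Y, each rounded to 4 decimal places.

joint[0] = (0.0000, 0.0000)  (base)
link 0: phi[0] = 30 = 30 deg
  cos(30 deg) = 0.8660, sin(30 deg) = 0.5000
  joint[1] = (0.0000, 0.0000) + 7.1 * (0.8660, 0.5000) = (0.0000 + 6.1488, 0.0000 + 3.5500) = (6.1488, 3.5500)
link 1: phi[1] = 30 + -85 = -55 deg
  cos(-55 deg) = 0.5736, sin(-55 deg) = -0.8192
  joint[2] = (6.1488, 3.5500) + 4.3 * (0.5736, -0.8192) = (6.1488 + 2.4664, 3.5500 + -3.5224) = (8.6152, 0.0276)
End effector: (8.6152, 0.0276)

Answer: 8.6152 0.0276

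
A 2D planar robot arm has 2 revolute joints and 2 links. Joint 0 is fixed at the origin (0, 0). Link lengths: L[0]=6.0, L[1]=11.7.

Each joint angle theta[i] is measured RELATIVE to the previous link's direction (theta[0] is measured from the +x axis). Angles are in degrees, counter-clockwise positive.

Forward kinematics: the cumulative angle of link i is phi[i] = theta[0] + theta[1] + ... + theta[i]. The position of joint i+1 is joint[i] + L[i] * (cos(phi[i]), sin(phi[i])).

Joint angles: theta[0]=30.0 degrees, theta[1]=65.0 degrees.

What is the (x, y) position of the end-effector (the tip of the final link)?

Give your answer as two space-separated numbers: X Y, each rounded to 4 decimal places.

Answer: 4.1764 14.6555

Derivation:
joint[0] = (0.0000, 0.0000)  (base)
link 0: phi[0] = 30 = 30 deg
  cos(30 deg) = 0.8660, sin(30 deg) = 0.5000
  joint[1] = (0.0000, 0.0000) + 6 * (0.8660, 0.5000) = (0.0000 + 5.1962, 0.0000 + 3.0000) = (5.1962, 3.0000)
link 1: phi[1] = 30 + 65 = 95 deg
  cos(95 deg) = -0.0872, sin(95 deg) = 0.9962
  joint[2] = (5.1962, 3.0000) + 11.7 * (-0.0872, 0.9962) = (5.1962 + -1.0197, 3.0000 + 11.6555) = (4.1764, 14.6555)
End effector: (4.1764, 14.6555)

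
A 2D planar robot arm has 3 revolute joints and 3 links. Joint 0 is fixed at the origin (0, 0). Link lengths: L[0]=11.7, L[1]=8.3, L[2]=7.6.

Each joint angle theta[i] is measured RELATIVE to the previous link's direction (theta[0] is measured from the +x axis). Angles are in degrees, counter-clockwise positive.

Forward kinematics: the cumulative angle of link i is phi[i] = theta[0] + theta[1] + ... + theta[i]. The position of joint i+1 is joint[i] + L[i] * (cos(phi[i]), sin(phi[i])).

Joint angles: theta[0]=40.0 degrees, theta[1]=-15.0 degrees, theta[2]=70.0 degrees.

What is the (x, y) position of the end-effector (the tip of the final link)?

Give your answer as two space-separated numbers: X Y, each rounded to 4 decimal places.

Answer: 15.8227 18.5994

Derivation:
joint[0] = (0.0000, 0.0000)  (base)
link 0: phi[0] = 40 = 40 deg
  cos(40 deg) = 0.7660, sin(40 deg) = 0.6428
  joint[1] = (0.0000, 0.0000) + 11.7 * (0.7660, 0.6428) = (0.0000 + 8.9627, 0.0000 + 7.5206) = (8.9627, 7.5206)
link 1: phi[1] = 40 + -15 = 25 deg
  cos(25 deg) = 0.9063, sin(25 deg) = 0.4226
  joint[2] = (8.9627, 7.5206) + 8.3 * (0.9063, 0.4226) = (8.9627 + 7.5224, 7.5206 + 3.5077) = (16.4851, 11.0283)
link 2: phi[2] = 40 + -15 + 70 = 95 deg
  cos(95 deg) = -0.0872, sin(95 deg) = 0.9962
  joint[3] = (16.4851, 11.0283) + 7.6 * (-0.0872, 0.9962) = (16.4851 + -0.6624, 11.0283 + 7.5711) = (15.8227, 18.5994)
End effector: (15.8227, 18.5994)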